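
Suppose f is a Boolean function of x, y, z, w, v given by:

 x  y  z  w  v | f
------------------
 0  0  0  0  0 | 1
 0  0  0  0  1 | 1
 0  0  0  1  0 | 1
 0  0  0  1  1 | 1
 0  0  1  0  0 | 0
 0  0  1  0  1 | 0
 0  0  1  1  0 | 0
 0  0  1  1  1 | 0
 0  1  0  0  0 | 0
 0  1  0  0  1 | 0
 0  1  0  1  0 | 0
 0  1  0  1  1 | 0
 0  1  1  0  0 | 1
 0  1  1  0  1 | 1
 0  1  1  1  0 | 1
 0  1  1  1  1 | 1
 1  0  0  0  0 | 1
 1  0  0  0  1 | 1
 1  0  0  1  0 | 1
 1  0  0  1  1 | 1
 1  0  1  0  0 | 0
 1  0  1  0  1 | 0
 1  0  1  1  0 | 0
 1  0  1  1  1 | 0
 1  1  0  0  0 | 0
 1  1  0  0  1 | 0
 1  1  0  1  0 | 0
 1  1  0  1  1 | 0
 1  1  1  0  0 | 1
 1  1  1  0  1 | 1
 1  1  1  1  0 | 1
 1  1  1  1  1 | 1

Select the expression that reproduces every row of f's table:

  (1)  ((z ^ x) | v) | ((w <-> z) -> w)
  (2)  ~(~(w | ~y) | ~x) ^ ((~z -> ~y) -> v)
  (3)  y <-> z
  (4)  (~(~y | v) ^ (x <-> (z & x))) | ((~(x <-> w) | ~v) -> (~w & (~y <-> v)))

(1) disagrees with f on (0,0,0,0,0) (formula → 0, table → 1); rule it out.
(2) disagrees with f on (0,0,0,0,0) (formula → 0, table → 1); rule it out.
(4) disagrees with f on (0,0,1,0,0) (formula → 1, table → 0); rule it out.
(3) is the remaining candidate, and it agrees with f on all 32 inputs.

3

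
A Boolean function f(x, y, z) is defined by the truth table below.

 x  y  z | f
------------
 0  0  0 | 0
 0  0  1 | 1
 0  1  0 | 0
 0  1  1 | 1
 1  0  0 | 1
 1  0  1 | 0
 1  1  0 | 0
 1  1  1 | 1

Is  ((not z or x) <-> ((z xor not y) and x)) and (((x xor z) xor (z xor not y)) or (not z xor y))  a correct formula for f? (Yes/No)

Yes

Evaluate ((not z or x) <-> ((z xor not y) and x)) and (((x xor z) xor (z xor not y)) or (not z xor y)) on each row and compare to f:
  x=0, y=0, z=0: formula gives 0, f = 0 ✓
  x=0, y=0, z=1: formula gives 1, f = 1 ✓
  x=0, y=1, z=0: formula gives 0, f = 0 ✓
  x=0, y=1, z=1: formula gives 1, f = 1 ✓
  x=1, y=0, z=0: formula gives 1, f = 1 ✓
  … (the remaining 3 rows also agree.)
Every row agrees, so the formula is equivalent.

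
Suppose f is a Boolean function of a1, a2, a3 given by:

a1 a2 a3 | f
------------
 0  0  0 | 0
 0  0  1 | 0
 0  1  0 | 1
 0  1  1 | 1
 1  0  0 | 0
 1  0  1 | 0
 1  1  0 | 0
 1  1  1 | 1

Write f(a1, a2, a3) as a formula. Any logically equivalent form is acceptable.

Collect the rows where f=1 — (0,1,0), (0,1,1), (1,1,1) — and write one minterm per row: ¬a1·a2·¬a3, ¬a1·a2·a3, a1·a2·a3. Their union (logical OR) reproduces the table exactly.

f(a1, a2, a3) = (((a1' · a2) · a3') + ((a1' · a2) · a3)) + ((a1 · a2) · a3)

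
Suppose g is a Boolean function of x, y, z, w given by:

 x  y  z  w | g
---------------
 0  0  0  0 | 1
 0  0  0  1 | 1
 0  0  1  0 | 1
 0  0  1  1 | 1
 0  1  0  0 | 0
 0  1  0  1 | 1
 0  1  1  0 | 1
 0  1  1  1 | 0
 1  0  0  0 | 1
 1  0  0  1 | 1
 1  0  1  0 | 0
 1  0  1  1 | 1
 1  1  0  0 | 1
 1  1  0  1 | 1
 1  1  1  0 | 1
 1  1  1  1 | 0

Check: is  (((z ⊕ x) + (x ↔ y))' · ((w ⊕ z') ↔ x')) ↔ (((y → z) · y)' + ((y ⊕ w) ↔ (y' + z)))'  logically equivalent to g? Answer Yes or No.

Yes

Test each input against both g and the formula:
  x=0, y=0, z=0, w=0: formula gives 1, g = 1 ✓
  x=0, y=0, z=0, w=1: formula gives 1, g = 1 ✓
  x=0, y=0, z=1, w=0: formula gives 1, g = 1 ✓
  x=0, y=0, z=1, w=1: formula gives 1, g = 1 ✓
  …and likewise for the remaining 12 rows.
No disagreement on any input; they are logically equivalent.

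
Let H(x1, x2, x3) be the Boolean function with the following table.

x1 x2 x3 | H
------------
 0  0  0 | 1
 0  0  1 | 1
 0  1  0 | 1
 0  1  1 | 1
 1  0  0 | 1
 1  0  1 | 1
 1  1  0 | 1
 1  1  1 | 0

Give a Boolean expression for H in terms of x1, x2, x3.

The output is 0 only when every input is 1 — NAND of all inputs.

H(x1, x2, x3) = ~((x1 & x2) & x3)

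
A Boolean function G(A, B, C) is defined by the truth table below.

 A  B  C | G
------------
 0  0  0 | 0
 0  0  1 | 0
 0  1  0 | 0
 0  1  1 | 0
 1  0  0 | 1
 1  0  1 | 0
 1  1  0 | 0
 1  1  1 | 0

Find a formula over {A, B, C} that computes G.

Only row (1,0,0) gives 1. That row's minterm A·¬B·¬C is G directly.

G(A, B, C) = (A · B') · C'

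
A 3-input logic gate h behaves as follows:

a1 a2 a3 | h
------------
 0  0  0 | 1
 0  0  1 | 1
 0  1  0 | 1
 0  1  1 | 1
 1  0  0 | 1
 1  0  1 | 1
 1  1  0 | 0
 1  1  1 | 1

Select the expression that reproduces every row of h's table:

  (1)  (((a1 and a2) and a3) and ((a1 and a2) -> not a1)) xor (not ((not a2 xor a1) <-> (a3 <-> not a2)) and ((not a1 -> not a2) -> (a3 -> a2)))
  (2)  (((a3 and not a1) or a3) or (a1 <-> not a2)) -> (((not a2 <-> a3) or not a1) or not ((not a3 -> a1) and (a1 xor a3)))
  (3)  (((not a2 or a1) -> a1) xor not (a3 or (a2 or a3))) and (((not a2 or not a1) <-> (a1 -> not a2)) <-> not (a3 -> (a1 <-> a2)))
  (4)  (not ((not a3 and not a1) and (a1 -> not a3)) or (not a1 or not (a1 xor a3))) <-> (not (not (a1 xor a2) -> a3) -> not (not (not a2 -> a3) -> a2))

4

(1): at (0,0,1) it gives 0, but h = 1 — eliminated.
(2): at (1,0,0) it gives 0, but h = 1 — eliminated.
(3): at (0,0,0) it gives 0, but h = 1 — eliminated.
Only (4) survives; checking it on all 8 rows confirms it matches h.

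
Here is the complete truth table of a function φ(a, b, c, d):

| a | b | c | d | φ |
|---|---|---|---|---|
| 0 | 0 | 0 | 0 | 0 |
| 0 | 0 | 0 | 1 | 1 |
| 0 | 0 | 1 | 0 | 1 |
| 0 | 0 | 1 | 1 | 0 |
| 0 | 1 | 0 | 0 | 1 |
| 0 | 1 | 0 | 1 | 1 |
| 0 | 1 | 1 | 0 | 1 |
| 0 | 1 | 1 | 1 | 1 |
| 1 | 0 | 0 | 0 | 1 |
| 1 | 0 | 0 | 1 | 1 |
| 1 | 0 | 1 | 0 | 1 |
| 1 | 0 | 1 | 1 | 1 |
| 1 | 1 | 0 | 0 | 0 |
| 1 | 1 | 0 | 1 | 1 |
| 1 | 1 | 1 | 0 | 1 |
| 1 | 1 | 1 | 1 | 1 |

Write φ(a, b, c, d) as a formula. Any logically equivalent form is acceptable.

There are just 3 zero rows: (0,0,0,0), (0,0,1,1), (1,1,0,0). Their minterms are ¬a·¬b·¬c·¬d, ¬a·¬b·c·d, a·b·¬c·¬d; the OR of those covers precisely the 0-outputs, and negating it yields φ.

φ(a, b, c, d) = (((((a' · b') · c') · d') + (((a' · b') · c) · d)) + (((a · b) · c') · d'))'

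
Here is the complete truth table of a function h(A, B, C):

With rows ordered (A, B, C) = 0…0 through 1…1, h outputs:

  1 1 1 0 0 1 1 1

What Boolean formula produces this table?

h(A, B, C) = NOT (((NOT A AND B) AND C) OR ((A AND NOT B) AND NOT C))

The 0-rows are (0,1,1), (1,0,0). Take each as a conjunction (¬A·B·C, A·¬B·¬C), form their disjunction, and complement — that gives a formula that is 1 everywhere h is.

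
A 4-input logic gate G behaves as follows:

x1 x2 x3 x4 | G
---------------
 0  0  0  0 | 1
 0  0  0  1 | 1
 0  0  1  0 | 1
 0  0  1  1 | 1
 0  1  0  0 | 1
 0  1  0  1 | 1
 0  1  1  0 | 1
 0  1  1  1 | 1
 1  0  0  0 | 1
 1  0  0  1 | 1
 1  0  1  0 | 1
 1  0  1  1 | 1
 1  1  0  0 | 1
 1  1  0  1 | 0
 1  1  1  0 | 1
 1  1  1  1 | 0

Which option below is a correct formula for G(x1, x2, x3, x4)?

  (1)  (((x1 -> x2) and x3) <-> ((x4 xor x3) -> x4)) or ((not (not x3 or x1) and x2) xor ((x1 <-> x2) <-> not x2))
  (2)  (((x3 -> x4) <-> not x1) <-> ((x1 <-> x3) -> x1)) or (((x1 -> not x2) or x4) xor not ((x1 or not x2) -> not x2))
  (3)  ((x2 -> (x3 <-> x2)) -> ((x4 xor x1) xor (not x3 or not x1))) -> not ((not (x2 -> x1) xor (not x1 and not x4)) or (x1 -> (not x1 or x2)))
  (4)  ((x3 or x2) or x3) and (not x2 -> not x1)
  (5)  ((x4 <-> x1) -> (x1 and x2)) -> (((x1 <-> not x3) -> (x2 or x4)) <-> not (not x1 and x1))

(1) fails at (0,1,1,0): the formula yields 0, G is 1.
(3) fails at (0,0,0,0): the formula yields 0, G is 1.
(4) fails at (0,0,0,0): the formula yields 0, G is 1.
(5) fails at (1,0,0,0): the formula yields 0, G is 1.
(2) is the remaining candidate, and it agrees with G on all 16 inputs.

2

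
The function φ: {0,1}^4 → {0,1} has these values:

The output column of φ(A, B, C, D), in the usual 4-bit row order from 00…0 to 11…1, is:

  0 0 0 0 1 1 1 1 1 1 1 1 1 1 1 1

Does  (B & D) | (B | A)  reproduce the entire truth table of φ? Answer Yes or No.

Test each input against both φ and the formula:
  A=0, B=0, C=0, D=0: formula gives 0, φ = 0 ✓
  A=0, B=0, C=0, D=1: formula gives 0, φ = 0 ✓
  A=0, B=0, C=1, D=0: formula gives 0, φ = 0 ✓
  A=0, B=0, C=1, D=1: formula gives 0, φ = 0 ✓
  … (the remaining 12 rows also agree.)
All 16 rows match — the expression computes φ exactly.

Yes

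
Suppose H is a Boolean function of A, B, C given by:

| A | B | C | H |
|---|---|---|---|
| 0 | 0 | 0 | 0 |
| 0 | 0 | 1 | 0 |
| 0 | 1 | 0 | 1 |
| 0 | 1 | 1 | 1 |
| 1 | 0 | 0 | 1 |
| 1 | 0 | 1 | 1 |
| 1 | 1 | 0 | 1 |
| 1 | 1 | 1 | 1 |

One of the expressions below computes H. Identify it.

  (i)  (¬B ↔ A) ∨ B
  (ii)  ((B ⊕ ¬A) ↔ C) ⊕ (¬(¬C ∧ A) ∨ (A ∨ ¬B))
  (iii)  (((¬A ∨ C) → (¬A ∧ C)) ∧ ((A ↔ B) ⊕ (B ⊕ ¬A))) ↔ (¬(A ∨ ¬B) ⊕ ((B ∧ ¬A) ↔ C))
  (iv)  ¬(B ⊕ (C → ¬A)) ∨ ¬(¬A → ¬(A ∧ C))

(ii) disagrees with H on (0,0,0) (formula → 1, table → 0); rule it out.
(iii) disagrees with H on (0,0,1) (formula → 1, table → 0); rule it out.
(iv) disagrees with H on (1,0,0) (formula → 0, table → 1); rule it out.
Only (i) survives; checking it on all 8 rows confirms it matches H.

i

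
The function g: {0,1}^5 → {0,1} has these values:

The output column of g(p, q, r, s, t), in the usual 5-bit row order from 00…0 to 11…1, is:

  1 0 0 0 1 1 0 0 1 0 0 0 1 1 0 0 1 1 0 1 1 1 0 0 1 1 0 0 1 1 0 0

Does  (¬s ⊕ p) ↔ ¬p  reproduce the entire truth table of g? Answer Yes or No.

No

Check the formula against g row by row:
  p=0, q=0, r=0, s=0, t=0: formula gives 1, g = 1 ✓
  p=0, q=0, r=0, s=0, t=1: formula gives 1, but g = 0 ✗
Since they disagree at (0,0,0,0,1), the expression is not a correct formula for g.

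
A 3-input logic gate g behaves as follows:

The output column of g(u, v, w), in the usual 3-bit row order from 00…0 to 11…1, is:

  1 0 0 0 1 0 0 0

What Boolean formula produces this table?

g(u, v, w) = ((NOT u AND NOT v) AND NOT w) OR ((u AND NOT v) AND NOT w)

g=1 on 2 inputs: (0,0,0), (1,0,0). Reading each as a conjunction of literals (¬u·¬v·¬w, u·¬v·¬w) and taking the OR gives the canonical DNF.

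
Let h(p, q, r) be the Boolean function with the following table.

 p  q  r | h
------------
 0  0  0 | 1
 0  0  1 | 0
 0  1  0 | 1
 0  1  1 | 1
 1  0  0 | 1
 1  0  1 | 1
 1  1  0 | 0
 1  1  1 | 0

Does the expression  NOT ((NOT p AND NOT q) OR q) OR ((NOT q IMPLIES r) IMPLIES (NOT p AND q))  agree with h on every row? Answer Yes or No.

Check the formula against h row by row:
  p=0, q=0, r=0: formula gives 1, h = 1 ✓
  p=0, q=0, r=1: formula gives 0, h = 0 ✓
  p=0, q=1, r=0: formula gives 1, h = 1 ✓
  p=0, q=1, r=1: formula gives 1, h = 1 ✓
  p=1, q=0, r=0: formula gives 1, h = 1 ✓
  … (the remaining 3 rows also agree.)
No disagreement on any input; they are logically equivalent.

Yes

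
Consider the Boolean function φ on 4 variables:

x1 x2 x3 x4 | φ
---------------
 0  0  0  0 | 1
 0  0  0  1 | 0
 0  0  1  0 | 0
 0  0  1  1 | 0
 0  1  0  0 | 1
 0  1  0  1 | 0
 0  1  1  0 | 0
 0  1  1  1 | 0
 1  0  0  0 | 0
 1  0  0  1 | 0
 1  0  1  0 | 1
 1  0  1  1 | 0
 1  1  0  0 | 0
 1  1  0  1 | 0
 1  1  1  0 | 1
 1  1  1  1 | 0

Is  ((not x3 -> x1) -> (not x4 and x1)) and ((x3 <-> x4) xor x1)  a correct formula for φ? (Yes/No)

Evaluate ((not x3 -> x1) -> (not x4 and x1)) and ((x3 <-> x4) xor x1) on each row and compare to φ:
  x1=0, x2=0, x3=0, x4=0: formula gives 1, φ = 1 ✓
  x1=0, x2=0, x3=0, x4=1: formula gives 0, φ = 0 ✓
  x1=0, x2=0, x3=1, x4=0: formula gives 0, φ = 0 ✓
  x1=0, x2=0, x3=1, x4=1: formula gives 0, φ = 0 ✓
  …and likewise for the remaining 12 rows.
No disagreement on any input; they are logically equivalent.

Yes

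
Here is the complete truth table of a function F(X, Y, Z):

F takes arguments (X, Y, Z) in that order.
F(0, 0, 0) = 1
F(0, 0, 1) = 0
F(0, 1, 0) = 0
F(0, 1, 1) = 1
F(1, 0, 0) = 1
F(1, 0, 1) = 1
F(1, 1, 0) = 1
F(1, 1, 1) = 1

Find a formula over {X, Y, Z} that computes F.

F(X, Y, Z) = not (((not X and not Y) and Z) or ((not X and Y) and not Z))

The 0-rows are (0,0,1), (0,1,0). Take each as a conjunction (¬X·¬Y·Z, ¬X·Y·¬Z), form their disjunction, and complement — that gives a formula that is 1 everywhere F is.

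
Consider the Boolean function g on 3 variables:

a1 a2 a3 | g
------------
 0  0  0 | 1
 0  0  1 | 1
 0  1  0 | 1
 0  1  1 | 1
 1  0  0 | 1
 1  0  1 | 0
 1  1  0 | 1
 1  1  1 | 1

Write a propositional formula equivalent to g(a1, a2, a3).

g(a1, a2, a3) = NOT ((a1 AND NOT a2) AND a3)

g is 0 on exactly one input, (1,0,1), whose minterm is a1·¬a2·a3. So g is the negation of that single conjunction.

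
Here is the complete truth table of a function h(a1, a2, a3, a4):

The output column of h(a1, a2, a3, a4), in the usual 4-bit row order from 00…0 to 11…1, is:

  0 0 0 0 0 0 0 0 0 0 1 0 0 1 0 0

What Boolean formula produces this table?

h(a1, a2, a3, a4) = (((a1 & ~a2) & a3) & ~a4) | (((a1 & a2) & ~a3) & a4)

h=1 on 2 inputs: (1,0,1,0), (1,1,0,1). Reading each as a conjunction of literals (a1·¬a2·a3·¬a4, a1·a2·¬a3·a4) and taking the OR gives the canonical DNF.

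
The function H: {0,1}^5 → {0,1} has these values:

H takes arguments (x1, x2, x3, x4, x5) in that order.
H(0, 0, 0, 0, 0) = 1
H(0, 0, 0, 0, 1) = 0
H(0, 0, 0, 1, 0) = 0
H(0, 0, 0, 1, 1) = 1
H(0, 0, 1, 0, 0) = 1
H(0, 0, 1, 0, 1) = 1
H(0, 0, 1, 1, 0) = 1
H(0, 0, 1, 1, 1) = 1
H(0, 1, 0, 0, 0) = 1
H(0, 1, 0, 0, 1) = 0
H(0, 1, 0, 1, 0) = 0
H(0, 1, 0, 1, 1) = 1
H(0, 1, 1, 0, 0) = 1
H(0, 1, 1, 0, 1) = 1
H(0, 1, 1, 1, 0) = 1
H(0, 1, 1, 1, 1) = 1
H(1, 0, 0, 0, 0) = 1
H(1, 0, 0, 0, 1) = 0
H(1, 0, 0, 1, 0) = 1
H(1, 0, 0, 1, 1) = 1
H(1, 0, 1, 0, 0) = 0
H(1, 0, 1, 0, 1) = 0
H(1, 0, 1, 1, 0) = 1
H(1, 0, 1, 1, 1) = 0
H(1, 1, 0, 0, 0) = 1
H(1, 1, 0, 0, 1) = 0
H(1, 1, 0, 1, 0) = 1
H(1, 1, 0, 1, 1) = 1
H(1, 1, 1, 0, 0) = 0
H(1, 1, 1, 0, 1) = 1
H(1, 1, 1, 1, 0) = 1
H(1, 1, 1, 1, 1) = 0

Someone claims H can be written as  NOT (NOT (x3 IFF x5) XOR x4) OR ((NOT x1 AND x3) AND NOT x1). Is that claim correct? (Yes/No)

No

Evaluate NOT (NOT (x3 IFF x5) XOR x4) OR ((NOT x1 AND x3) AND NOT x1) on each row and compare to H:
  x1=0, x2=0, x3=0, x4=0, x5=0: formula gives 1, H = 1 ✓
  x1=0, x2=0, x3=0, x4=0, x5=1: formula gives 0, H = 0 ✓
  x1=0, x2=0, x3=0, x4=1, x5=0: formula gives 0, H = 0 ✓
  x1=0, x2=0, x3=0, x4=1, x5=1: formula gives 1, H = 1 ✓
  …
  x1=1, x2=0, x3=0, x4=1, x5=0: formula gives 0, but H = 1 ✗
A single disagreement suffices: at (1,0,0,1,0) they differ, so the formula does not compute H.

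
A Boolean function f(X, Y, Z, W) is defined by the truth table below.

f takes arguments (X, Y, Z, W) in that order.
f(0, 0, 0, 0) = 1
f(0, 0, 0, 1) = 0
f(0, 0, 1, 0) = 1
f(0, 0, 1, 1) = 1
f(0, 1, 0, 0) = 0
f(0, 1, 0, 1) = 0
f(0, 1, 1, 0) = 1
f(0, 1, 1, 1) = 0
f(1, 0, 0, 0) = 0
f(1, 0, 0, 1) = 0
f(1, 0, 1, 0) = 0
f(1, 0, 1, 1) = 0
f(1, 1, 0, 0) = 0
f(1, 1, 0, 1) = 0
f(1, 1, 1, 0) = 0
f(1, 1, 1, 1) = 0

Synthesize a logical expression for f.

Collect the rows where f=1 — (0,0,0,0), (0,0,1,0), (0,0,1,1), (0,1,1,0) — and write one minterm per row: ¬X·¬Y·¬Z·¬W, ¬X·¬Y·Z·¬W, ¬X·¬Y·Z·W, ¬X·Y·Z·¬W. Their union (logical OR) reproduces the table exactly.

f(X, Y, Z, W) = (((((~X & ~Y) & ~Z) & ~W) | (((~X & ~Y) & Z) & ~W)) | (((~X & ~Y) & Z) & W)) | (((~X & Y) & Z) & ~W)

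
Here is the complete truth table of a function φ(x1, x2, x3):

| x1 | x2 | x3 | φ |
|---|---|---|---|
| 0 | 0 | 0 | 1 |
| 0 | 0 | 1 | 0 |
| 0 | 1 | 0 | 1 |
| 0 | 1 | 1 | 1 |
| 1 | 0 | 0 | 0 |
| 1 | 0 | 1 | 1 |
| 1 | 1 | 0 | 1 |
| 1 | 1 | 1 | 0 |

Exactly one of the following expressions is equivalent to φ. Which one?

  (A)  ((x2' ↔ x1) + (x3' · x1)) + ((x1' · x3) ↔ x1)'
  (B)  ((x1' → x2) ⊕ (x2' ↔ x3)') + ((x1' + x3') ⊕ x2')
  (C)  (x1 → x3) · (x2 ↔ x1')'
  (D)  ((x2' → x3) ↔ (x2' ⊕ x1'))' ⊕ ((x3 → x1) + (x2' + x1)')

B

(A) fails at (0,0,0): the formula yields 0, φ is 1.
(C) fails at (0,0,1): the formula yields 1, φ is 0.
(D) fails at (0,0,1): the formula yields 1, φ is 0.
Only (B) survives; checking it on all 8 rows confirms it matches φ.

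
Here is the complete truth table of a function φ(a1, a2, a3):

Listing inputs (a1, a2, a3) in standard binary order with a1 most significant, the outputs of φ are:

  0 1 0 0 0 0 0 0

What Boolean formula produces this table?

φ is 1 on exactly one input, (0,0,1), whose minterm is ¬a1·¬a2·a3. So φ is just that conjunction.

φ(a1, a2, a3) = (not a1 and not a2) and a3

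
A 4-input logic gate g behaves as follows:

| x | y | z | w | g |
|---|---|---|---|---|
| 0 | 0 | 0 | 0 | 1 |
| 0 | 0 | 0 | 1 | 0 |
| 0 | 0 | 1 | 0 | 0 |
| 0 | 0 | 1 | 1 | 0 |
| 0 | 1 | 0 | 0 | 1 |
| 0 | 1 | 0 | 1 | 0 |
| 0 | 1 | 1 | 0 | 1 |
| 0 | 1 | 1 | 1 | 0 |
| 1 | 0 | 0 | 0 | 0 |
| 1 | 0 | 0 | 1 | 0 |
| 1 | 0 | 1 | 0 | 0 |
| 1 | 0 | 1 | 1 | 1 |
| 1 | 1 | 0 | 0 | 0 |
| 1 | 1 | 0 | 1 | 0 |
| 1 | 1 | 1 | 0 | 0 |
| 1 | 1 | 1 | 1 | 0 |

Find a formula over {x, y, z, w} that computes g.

The 1-rows are (0,0,0,0), (0,1,0,0), (0,1,1,0), (1,0,1,1). Each contributes one minterm — ¬x·¬y·¬z·¬w; ¬x·y·¬z·¬w; ¬x·y·z·¬w; x·¬y·z·w — and their disjunction is a sum-of-products form of g.

g(x, y, z, w) = (((((not x and not y) and not z) and not w) or (((not x and y) and not z) and not w)) or (((not x and y) and z) and not w)) or (((x and not y) and z) and w)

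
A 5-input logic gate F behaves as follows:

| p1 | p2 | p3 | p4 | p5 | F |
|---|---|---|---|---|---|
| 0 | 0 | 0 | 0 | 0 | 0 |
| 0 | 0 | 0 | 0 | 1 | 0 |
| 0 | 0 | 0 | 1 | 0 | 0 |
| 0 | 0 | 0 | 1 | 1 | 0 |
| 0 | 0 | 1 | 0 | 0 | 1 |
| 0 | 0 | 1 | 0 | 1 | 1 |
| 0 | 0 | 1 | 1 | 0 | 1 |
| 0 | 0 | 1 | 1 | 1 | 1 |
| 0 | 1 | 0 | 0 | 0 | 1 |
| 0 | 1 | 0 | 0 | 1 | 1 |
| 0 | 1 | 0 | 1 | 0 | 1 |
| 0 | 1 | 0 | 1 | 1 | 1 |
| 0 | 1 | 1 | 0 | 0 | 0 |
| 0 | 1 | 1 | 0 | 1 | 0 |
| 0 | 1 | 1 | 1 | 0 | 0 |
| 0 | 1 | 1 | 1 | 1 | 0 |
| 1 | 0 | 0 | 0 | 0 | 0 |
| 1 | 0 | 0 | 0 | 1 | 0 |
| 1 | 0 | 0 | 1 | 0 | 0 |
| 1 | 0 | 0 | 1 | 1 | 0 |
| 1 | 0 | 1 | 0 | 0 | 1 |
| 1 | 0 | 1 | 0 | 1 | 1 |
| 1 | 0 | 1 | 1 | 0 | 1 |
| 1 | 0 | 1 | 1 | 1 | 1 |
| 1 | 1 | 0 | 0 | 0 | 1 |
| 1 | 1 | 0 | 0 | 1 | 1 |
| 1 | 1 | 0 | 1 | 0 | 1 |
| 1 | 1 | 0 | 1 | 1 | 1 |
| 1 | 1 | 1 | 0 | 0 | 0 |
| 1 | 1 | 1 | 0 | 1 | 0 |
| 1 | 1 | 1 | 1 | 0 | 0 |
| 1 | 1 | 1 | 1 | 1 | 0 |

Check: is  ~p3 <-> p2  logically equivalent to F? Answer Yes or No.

Yes

Evaluate ~p3 <-> p2 on each row and compare to F:
  p1=0, p2=0, p3=0, p4=0, p5=0: formula gives 0, F = 0 ✓
  p1=0, p2=0, p3=0, p4=0, p5=1: formula gives 0, F = 0 ✓
  p1=0, p2=0, p3=0, p4=1, p5=0: formula gives 0, F = 0 ✓
  p1=0, p2=0, p3=0, p4=1, p5=1: formula gives 0, F = 0 ✓
  … (the remaining 28 rows also agree.)
No disagreement on any input; they are logically equivalent.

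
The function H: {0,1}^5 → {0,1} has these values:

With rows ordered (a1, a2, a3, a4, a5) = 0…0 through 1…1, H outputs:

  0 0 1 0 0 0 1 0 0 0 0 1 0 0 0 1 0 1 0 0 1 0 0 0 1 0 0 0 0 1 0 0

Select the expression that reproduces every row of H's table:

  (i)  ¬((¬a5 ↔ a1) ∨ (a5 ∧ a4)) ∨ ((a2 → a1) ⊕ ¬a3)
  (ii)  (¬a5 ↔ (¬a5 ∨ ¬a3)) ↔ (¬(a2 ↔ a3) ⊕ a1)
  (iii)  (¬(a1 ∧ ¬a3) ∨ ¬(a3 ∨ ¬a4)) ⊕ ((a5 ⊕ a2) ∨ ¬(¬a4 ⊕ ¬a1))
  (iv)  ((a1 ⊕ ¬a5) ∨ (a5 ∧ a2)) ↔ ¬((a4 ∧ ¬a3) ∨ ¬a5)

(i): at (0,0,0,0,0) it gives 1, but H = 0 — eliminated.
(ii): at (0,0,0,0,1) it gives 1, but H = 0 — eliminated.
(iv): at (0,0,0,1,0) it gives 0, but H = 1 — eliminated.
That leaves (iii). Evaluating it on every row reproduces the table of H exactly.

iii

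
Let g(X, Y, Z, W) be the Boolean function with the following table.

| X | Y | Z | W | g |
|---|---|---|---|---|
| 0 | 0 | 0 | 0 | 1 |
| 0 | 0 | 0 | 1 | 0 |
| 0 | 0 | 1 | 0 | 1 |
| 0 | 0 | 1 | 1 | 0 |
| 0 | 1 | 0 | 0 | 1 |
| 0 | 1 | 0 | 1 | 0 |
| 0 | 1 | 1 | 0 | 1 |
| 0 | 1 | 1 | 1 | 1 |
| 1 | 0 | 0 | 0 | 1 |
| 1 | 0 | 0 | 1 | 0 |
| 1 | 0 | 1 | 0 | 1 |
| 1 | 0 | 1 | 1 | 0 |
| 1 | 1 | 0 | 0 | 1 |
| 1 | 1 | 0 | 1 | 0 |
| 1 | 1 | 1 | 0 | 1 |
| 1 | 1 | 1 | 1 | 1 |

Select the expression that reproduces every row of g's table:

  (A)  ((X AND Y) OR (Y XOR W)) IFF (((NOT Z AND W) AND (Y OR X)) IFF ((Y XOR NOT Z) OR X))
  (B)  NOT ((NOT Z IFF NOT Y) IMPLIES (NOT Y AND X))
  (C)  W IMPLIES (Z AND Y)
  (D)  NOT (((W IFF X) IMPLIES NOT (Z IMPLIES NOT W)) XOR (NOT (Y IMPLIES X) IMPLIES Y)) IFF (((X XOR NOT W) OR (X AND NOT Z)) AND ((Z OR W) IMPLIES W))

(A): at (0,0,1,0) it gives 0, but g = 1 — eliminated.
(B): at (0,0,0,1) it gives 1, but g = 0 — eliminated.
(D): at (0,0,0,0) it gives 0, but g = 1 — eliminated.
(C) is the remaining candidate, and it agrees with g on all 16 inputs.

C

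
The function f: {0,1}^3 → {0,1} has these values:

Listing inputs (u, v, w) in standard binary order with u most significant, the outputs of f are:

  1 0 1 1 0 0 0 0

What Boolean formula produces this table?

f=1 on 3 inputs: (0,0,0), (0,1,0), (0,1,1). Reading each as a conjunction of literals (¬u·¬v·¬w, ¬u·v·¬w, ¬u·v·w) and taking the OR gives the canonical DNF.

f(u, v, w) = (((NOT u AND NOT v) AND NOT w) OR ((NOT u AND v) AND NOT w)) OR ((NOT u AND v) AND w)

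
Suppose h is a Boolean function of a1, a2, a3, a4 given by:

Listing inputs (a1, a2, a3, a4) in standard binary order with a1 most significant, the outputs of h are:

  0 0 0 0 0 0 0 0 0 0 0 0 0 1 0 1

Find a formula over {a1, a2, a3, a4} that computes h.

h(a1, a2, a3, a4) = (((a1 & a2) & ~a3) & a4) | (((a1 & a2) & a3) & a4)

h=1 on 2 inputs: (1,1,0,1), (1,1,1,1). Reading each as a conjunction of literals (a1·a2·¬a3·a4, a1·a2·a3·a4) and taking the OR gives the canonical DNF.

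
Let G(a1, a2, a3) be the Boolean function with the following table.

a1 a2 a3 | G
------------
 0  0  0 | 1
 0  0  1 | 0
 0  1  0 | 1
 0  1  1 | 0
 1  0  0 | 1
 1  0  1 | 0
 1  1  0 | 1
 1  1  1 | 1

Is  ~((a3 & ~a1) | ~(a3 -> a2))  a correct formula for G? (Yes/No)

Yes

Evaluate ~((a3 & ~a1) | ~(a3 -> a2)) on each row and compare to G:
  a1=0, a2=0, a3=0: formula gives 1, G = 1 ✓
  a1=0, a2=0, a3=1: formula gives 0, G = 0 ✓
  a1=0, a2=1, a3=0: formula gives 1, G = 1 ✓
  a1=0, a2=1, a3=1: formula gives 0, G = 0 ✓
  a1=1, a2=0, a3=0: formula gives 1, G = 1 ✓
  …and likewise for the remaining 3 rows.
All 8 rows match — the expression computes G exactly.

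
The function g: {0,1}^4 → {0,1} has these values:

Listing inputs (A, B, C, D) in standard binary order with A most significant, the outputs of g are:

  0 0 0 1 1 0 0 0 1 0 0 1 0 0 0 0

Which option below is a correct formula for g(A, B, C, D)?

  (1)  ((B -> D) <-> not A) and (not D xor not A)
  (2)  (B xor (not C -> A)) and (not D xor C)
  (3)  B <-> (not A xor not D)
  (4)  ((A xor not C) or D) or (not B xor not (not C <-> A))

2

(1): at (0,0,0,1) it gives 1, but g = 0 — eliminated.
(3): at (0,0,0,0) it gives 1, but g = 0 — eliminated.
(4): at (0,0,0,0) it gives 1, but g = 0 — eliminated.
Only (2) survives; checking it on all 16 rows confirms it matches g.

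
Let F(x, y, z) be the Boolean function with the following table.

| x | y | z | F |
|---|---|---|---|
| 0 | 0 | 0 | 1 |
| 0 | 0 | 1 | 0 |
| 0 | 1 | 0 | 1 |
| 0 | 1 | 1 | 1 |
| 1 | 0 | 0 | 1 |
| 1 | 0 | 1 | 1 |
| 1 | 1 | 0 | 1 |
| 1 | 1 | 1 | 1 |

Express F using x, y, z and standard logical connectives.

F(x, y, z) = ~((~x & ~y) & z)

Only row (0,0,1) gives 0. So F is 1 everywhere except there — the complement of the minterm ¬x·¬y·z.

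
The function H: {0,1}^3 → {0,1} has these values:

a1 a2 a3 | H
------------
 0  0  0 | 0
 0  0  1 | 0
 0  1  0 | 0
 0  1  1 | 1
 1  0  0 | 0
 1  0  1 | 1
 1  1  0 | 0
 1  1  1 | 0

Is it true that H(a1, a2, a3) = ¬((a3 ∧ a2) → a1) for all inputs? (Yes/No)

Evaluate ¬((a3 ∧ a2) → a1) on each row and compare to H:
  a1=0, a2=0, a3=0: formula gives 0, H = 0 ✓
  a1=0, a2=0, a3=1: formula gives 0, H = 0 ✓
  a1=0, a2=1, a3=0: formula gives 0, H = 0 ✓
  a1=0, a2=1, a3=1: formula gives 1, H = 1 ✓
  a1=1, a2=0, a3=0: formula gives 0, H = 0 ✓
  a1=1, a2=0, a3=1: formula gives 0, but H = 1 ✗
Row (1,0,1) is a counterexample, so the formula is not equivalent to H.

No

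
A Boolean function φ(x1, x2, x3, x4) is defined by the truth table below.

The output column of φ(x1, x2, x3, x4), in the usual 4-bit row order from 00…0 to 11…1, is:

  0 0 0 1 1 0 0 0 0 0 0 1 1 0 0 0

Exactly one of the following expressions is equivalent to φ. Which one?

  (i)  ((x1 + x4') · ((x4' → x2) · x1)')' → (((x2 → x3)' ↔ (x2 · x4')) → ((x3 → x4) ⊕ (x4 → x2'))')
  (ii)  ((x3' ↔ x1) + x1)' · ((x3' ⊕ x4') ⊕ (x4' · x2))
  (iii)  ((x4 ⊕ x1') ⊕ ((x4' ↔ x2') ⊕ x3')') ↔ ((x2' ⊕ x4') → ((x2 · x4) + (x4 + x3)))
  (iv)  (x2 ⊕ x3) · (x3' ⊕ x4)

(i) fails at (0,0,0,0): the formula yields 1, φ is 0.
(ii) fails at (0,0,0,1): the formula yields 1, φ is 0.
(iii) fails at (0,0,1,0): the formula yields 1, φ is 0.
That leaves (iv). Evaluating it on every row reproduces the table of φ exactly.

iv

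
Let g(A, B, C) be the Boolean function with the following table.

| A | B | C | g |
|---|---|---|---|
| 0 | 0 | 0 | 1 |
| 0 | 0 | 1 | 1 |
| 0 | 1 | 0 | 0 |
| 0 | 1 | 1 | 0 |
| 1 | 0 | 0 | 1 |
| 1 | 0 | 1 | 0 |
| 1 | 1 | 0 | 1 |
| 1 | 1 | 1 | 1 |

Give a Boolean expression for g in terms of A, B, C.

g(A, B, C) = not ((((not A and B) and not C) or ((not A and B) and C)) or ((A and not B) and C))

There are just 3 zero rows: (0,1,0), (0,1,1), (1,0,1). Their minterms are ¬A·B·¬C, ¬A·B·C, A·¬B·C; the OR of those covers precisely the 0-outputs, and negating it yields g.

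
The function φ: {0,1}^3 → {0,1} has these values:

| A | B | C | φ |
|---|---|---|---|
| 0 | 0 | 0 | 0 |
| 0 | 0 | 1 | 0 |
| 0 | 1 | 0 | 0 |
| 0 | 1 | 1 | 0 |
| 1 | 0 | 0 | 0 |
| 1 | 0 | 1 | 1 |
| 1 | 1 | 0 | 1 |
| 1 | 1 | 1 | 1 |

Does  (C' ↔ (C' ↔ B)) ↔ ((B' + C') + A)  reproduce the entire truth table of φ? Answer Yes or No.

Test each input against both φ and the formula:
  A=0, B=0, C=0: formula gives 0, φ = 0 ✓
  A=0, B=0, C=1: formula gives 0, φ = 0 ✓
  A=0, B=1, C=0: formula gives 1, but φ = 0 ✗
A single disagreement suffices: at (0,1,0) they differ, so the formula does not compute φ.

No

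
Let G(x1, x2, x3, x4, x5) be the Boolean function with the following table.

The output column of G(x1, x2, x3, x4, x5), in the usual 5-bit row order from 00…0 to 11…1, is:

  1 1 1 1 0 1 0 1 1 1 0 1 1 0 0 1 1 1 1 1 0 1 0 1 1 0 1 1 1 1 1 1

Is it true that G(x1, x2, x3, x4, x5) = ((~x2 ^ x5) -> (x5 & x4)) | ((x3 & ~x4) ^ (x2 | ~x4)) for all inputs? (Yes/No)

No

Test each input against both G and the formula:
  x1=0, x2=0, x3=0, x4=0, x5=0: formula gives 1, G = 1 ✓
  x1=0, x2=0, x3=0, x4=0, x5=1: formula gives 1, G = 1 ✓
  x1=0, x2=0, x3=0, x4=1, x5=0: formula gives 0, but G = 1 ✗
A single disagreement suffices: at (0,0,0,1,0) they differ, so the formula does not compute G.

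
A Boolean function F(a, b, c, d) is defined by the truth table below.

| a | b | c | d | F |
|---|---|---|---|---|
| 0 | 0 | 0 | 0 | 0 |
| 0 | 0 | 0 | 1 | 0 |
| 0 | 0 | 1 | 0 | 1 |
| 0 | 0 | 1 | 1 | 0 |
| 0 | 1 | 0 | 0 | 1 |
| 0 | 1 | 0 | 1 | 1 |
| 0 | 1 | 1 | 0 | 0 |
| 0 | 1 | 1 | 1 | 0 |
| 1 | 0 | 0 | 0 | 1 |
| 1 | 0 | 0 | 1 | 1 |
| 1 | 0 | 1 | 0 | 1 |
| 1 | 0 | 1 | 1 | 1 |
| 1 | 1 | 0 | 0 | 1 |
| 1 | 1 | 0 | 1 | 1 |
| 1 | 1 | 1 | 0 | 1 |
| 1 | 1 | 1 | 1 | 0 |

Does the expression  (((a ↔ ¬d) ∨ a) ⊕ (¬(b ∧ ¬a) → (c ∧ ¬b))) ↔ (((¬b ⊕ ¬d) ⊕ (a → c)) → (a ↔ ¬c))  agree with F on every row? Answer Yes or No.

Test each input against both F and the formula:
  a=0, b=0, c=0, d=0: formula gives 1, but F = 0 ✗
Since they disagree at (0,0,0,0), the expression is not a correct formula for F.

No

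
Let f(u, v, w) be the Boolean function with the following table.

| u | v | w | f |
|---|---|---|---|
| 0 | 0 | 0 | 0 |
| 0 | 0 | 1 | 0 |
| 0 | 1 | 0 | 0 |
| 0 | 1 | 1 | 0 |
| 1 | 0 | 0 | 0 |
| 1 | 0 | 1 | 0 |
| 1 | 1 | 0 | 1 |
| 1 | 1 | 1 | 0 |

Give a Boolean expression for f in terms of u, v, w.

Only row (1,1,0) gives 1. That row's minterm u·v·¬w is f directly.

f(u, v, w) = (u & v) & ~w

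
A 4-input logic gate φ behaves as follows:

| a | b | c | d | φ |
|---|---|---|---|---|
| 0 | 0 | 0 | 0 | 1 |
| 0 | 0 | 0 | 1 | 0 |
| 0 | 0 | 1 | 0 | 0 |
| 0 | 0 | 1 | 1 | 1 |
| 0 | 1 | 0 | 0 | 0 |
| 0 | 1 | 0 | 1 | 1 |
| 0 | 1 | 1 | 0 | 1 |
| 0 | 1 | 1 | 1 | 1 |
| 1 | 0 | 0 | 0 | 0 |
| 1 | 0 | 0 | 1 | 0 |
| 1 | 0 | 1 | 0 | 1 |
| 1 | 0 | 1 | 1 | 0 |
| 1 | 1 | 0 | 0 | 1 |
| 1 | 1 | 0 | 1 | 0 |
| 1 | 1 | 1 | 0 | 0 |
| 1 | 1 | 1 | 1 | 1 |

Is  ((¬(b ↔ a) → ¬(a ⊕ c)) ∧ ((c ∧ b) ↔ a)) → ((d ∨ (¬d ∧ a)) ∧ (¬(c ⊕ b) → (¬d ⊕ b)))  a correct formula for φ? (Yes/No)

Check the formula against φ row by row:
  a=0, b=0, c=0, d=0: formula gives 0, but φ = 1 ✗
A single disagreement suffices: at (0,0,0,0) they differ, so the formula does not compute φ.

No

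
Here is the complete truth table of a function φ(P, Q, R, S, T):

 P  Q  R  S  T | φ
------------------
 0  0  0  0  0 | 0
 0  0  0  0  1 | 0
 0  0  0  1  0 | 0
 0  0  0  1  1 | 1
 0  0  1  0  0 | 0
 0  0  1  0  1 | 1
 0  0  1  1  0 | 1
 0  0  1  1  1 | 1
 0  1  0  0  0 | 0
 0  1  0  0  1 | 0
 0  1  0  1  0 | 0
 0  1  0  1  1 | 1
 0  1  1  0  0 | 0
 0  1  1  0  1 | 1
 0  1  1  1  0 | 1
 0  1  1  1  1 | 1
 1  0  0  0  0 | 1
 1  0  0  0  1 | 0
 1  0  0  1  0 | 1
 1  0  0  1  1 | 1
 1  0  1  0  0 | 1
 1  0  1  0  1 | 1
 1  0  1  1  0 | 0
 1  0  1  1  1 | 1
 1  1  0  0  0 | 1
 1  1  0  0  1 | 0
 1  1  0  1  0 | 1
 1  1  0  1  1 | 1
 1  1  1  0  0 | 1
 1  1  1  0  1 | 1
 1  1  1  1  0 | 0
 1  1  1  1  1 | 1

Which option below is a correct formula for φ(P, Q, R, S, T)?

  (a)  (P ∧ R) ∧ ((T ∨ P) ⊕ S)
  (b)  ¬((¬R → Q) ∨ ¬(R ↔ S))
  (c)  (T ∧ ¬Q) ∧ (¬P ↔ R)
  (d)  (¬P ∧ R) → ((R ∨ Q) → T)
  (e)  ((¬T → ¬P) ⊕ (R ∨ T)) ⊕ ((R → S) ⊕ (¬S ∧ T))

(a): at (0,0,0,1,1) it gives 0, but φ = 1 — eliminated.
(b): at (0,0,0,0,0) it gives 1, but φ = 0 — eliminated.
(c): at (0,0,0,1,1) it gives 0, but φ = 1 — eliminated.
(d): at (0,0,0,0,0) it gives 1, but φ = 0 — eliminated.
(e) is the remaining candidate, and it agrees with φ on all 32 inputs.

e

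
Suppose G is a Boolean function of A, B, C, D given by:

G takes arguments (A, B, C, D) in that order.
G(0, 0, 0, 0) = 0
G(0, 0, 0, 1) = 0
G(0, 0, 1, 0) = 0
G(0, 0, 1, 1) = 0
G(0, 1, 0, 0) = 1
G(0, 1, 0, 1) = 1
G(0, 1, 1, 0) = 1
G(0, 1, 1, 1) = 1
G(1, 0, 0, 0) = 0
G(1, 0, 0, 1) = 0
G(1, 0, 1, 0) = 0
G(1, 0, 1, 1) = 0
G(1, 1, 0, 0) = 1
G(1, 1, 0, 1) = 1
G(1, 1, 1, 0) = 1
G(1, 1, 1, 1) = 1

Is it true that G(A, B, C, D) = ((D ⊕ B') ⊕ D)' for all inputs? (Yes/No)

Check the formula against G row by row:
  A=0, B=0, C=0, D=0: formula gives 0, G = 0 ✓
  A=0, B=0, C=0, D=1: formula gives 0, G = 0 ✓
  A=0, B=0, C=1, D=0: formula gives 0, G = 0 ✓
  A=0, B=0, C=1, D=1: formula gives 0, G = 0 ✓
  … (the remaining 12 rows also agree.)
All 16 rows match — the expression computes G exactly.

Yes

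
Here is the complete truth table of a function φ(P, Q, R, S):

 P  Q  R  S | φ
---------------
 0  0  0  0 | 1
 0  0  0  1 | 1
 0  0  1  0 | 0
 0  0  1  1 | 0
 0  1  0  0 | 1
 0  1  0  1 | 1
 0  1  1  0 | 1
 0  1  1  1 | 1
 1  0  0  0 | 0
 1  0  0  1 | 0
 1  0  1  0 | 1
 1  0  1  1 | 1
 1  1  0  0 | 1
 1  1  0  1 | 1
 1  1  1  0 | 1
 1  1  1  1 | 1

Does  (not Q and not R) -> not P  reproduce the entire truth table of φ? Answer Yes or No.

Check the formula against φ row by row:
  P=0, Q=0, R=0, S=0: formula gives 1, φ = 1 ✓
  P=0, Q=0, R=0, S=1: formula gives 1, φ = 1 ✓
  P=0, Q=0, R=1, S=0: formula gives 1, but φ = 0 ✗
A single disagreement suffices: at (0,0,1,0) they differ, so the formula does not compute φ.

No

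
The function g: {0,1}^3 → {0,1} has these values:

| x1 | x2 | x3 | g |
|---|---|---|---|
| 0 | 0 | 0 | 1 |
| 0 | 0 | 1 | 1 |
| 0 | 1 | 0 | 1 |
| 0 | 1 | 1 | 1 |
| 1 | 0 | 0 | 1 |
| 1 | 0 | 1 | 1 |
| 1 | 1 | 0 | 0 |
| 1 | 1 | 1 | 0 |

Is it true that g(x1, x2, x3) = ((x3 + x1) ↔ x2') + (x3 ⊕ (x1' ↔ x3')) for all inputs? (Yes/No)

Yes

Test each input against both g and the formula:
  x1=0, x2=0, x3=0: formula gives 1, g = 1 ✓
  x1=0, x2=0, x3=1: formula gives 1, g = 1 ✓
  x1=0, x2=1, x3=0: formula gives 1, g = 1 ✓
  x1=0, x2=1, x3=1: formula gives 1, g = 1 ✓
  x1=1, x2=0, x3=0: formula gives 1, g = 1 ✓
  … (the remaining 3 rows also agree.)
Every row agrees, so the formula is equivalent.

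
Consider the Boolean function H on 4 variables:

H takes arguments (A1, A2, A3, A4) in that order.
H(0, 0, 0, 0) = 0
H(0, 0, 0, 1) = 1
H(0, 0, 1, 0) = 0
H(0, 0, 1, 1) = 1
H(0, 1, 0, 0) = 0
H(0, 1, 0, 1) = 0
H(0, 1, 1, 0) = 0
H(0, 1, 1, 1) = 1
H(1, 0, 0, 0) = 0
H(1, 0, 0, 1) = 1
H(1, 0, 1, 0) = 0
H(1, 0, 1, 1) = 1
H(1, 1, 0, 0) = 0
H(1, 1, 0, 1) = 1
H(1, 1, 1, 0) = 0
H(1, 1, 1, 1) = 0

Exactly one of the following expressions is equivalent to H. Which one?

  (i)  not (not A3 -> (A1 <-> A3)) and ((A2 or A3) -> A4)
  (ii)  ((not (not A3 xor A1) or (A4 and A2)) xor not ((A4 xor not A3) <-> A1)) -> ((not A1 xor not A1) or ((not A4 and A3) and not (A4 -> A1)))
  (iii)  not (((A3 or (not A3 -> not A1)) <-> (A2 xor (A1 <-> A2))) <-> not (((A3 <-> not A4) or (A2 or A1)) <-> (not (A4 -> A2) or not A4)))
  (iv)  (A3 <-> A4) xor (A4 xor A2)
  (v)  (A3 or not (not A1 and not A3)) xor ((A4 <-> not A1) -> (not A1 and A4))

(i) fails at (0,0,0,1): the formula yields 0, H is 1.
(iii) fails at (0,0,1,0): the formula yields 1, H is 0.
(iv) fails at (0,0,0,0): the formula yields 1, H is 0.
(v) fails at (0,0,0,0): the formula yields 1, H is 0.
(ii) is the remaining candidate, and it agrees with H on all 16 inputs.

ii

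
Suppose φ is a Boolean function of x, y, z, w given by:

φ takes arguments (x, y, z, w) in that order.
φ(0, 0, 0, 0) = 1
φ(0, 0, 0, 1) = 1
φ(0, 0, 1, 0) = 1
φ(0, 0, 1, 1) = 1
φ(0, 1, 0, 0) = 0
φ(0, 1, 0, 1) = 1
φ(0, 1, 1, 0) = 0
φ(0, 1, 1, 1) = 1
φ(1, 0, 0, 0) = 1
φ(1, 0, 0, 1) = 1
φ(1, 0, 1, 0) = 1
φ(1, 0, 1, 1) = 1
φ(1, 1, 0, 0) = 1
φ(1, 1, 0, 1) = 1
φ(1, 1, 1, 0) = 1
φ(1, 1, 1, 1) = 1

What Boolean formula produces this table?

The 0-rows are (0,1,0,0), (0,1,1,0). Take each as a conjunction (¬x·y·¬z·¬w, ¬x·y·z·¬w), form their disjunction, and complement — that gives a formula that is 1 everywhere φ is.

φ(x, y, z, w) = ¬((((¬x ∧ y) ∧ ¬z) ∧ ¬w) ∨ (((¬x ∧ y) ∧ z) ∧ ¬w))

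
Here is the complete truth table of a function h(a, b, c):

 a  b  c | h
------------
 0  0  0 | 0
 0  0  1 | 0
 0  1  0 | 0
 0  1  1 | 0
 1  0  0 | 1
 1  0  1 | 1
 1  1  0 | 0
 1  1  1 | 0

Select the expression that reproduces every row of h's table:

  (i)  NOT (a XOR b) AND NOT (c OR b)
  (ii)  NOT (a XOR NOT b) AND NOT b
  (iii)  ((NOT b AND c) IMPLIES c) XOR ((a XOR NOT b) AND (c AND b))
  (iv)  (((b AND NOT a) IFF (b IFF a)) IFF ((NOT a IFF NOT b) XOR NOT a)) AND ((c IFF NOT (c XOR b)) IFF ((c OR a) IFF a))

ii

(i) disagrees with h on (0,0,0) (formula → 1, table → 0); rule it out.
(iii) disagrees with h on (0,0,0) (formula → 1, table → 0); rule it out.
(iv) disagrees with h on (0,0,1) (formula → 1, table → 0); rule it out.
Only (ii) survives; checking it on all 8 rows confirms it matches h.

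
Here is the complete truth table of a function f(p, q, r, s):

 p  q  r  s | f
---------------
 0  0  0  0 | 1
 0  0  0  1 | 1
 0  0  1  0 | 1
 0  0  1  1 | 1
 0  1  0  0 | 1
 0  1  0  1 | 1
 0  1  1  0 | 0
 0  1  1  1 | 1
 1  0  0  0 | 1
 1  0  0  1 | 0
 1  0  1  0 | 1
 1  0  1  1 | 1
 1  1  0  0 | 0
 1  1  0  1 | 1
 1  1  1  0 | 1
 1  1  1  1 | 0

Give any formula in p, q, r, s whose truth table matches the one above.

f(p, q, r, s) = ((((((p' · q) · r) · s') + (((p · q') · r') · s)) + (((p · q) · r') · s')) + (((p · q) · r) · s))'

f is 0 on only 4 rows — (0,1,1,0), (1,0,0,1), (1,1,0,0), (1,1,1,1). Writing each as a minterm (¬p·q·r·¬s, p·¬q·¬r·s, p·q·¬r·¬s, p·q·r·s) and OR-ing them characterizes exactly where f=0, so f is the negation of that disjunction.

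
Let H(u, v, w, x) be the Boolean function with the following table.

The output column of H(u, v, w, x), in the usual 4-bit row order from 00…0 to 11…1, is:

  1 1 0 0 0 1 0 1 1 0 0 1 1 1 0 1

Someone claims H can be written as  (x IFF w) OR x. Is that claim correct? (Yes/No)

Test each input against both H and the formula:
  u=0, v=0, w=0, x=0: formula gives 1, H = 1 ✓
  u=0, v=0, w=0, x=1: formula gives 1, H = 1 ✓
  u=0, v=0, w=1, x=0: formula gives 0, H = 0 ✓
  u=0, v=0, w=1, x=1: formula gives 1, but H = 0 ✗
Since they disagree at (0,0,1,1), the expression is not a correct formula for H.

No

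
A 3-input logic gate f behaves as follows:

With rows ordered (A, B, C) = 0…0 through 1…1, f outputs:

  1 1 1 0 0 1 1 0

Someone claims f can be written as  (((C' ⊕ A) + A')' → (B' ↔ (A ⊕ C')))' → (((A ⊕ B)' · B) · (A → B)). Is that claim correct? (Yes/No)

No

Evaluate (((C' ⊕ A) + A')' → (B' ↔ (A ⊕ C')))' → (((A ⊕ B)' · B) · (A → B)) on each row and compare to f:
  A=0, B=0, C=0: formula gives 1, f = 1 ✓
  A=0, B=0, C=1: formula gives 1, f = 1 ✓
  A=0, B=1, C=0: formula gives 1, f = 1 ✓
  A=0, B=1, C=1: formula gives 1, but f = 0 ✗
Since they disagree at (0,1,1), the expression is not a correct formula for f.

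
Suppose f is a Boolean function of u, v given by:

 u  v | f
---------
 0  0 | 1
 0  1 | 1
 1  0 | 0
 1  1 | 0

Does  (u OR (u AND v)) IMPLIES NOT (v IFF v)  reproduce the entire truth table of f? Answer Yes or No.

Yes

Check the formula against f row by row:
  u=0, v=0: formula gives 1, f = 1 ✓
  u=0, v=1: formula gives 1, f = 1 ✓
  u=1, v=0: formula gives 0, f = 0 ✓
  u=1, v=1: formula gives 0, f = 0 ✓
No disagreement on any input; they are logically equivalent.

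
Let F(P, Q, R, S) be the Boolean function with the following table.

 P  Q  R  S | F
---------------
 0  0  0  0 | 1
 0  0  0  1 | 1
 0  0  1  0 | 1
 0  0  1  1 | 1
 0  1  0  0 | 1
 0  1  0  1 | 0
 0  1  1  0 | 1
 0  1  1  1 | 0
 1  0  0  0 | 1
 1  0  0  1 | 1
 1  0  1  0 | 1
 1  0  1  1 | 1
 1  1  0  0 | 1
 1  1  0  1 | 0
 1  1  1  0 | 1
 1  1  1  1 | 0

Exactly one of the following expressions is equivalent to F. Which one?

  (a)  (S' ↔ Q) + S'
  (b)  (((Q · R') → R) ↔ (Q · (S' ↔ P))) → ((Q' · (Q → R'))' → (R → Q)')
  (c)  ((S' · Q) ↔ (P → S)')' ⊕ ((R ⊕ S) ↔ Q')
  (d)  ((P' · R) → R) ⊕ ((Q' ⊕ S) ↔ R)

(b): at (0,1,0,0) it gives 0, but F = 1 — eliminated.
(c): at (0,0,0,0) it gives 0, but F = 1 — eliminated.
(d): at (0,0,0,1) it gives 0, but F = 1 — eliminated.
(a) is the remaining candidate, and it agrees with F on all 16 inputs.

a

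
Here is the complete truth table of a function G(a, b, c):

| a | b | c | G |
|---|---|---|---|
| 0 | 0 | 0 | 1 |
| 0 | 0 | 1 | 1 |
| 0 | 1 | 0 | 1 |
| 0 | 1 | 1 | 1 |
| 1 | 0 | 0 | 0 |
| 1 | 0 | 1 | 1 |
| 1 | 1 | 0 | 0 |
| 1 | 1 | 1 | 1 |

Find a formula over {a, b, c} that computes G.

There are just 2 zero rows: (1,0,0), (1,1,0). Their minterms are a·¬b·¬c, a·b·¬c; the OR of those covers precisely the 0-outputs, and negating it yields G.

G(a, b, c) = ~(((a & ~b) & ~c) | ((a & b) & ~c))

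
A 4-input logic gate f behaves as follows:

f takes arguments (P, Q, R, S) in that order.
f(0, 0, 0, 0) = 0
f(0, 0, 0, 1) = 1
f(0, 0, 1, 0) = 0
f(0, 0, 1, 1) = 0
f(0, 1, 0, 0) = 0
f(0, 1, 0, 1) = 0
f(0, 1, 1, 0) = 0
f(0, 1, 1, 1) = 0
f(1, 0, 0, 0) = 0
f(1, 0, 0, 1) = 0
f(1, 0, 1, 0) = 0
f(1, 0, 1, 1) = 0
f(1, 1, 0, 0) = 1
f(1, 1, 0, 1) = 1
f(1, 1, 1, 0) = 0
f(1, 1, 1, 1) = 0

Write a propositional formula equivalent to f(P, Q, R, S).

f=1 on 3 inputs: (0,0,0,1), (1,1,0,0), (1,1,0,1). Reading each as a conjunction of literals (¬P·¬Q·¬R·S, P·Q·¬R·¬S, P·Q·¬R·S) and taking the OR gives the canonical DNF.

f(P, Q, R, S) = ((((NOT P AND NOT Q) AND NOT R) AND S) OR (((P AND Q) AND NOT R) AND NOT S)) OR (((P AND Q) AND NOT R) AND S)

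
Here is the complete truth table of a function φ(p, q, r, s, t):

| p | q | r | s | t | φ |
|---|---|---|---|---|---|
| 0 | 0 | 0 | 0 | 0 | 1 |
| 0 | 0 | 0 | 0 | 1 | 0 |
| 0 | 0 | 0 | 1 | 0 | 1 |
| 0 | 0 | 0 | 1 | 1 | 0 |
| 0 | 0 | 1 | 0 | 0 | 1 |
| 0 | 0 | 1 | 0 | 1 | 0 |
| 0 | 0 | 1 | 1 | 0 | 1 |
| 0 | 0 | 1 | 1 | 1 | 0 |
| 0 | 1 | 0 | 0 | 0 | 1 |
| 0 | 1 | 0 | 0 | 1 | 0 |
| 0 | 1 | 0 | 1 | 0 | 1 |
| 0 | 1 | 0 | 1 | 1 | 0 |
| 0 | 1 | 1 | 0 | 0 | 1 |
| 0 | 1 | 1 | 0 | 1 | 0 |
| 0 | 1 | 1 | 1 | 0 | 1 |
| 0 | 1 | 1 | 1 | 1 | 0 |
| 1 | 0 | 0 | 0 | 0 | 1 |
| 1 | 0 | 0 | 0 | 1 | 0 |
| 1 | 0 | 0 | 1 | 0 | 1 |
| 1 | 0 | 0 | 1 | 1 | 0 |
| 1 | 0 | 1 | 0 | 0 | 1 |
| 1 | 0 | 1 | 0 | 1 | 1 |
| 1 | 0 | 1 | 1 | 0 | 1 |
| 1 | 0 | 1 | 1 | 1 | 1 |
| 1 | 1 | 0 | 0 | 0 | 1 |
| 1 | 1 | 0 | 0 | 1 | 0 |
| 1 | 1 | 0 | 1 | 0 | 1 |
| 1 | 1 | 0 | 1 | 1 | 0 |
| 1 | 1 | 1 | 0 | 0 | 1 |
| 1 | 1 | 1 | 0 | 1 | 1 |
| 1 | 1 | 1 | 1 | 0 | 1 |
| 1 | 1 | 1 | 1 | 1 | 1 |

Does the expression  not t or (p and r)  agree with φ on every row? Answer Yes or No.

Check the formula against φ row by row:
  p=0, q=0, r=0, s=0, t=0: formula gives 1, φ = 1 ✓
  p=0, q=0, r=0, s=0, t=1: formula gives 0, φ = 0 ✓
  p=0, q=0, r=0, s=1, t=0: formula gives 1, φ = 1 ✓
  p=0, q=0, r=0, s=1, t=1: formula gives 0, φ = 0 ✓
  … (the remaining 28 rows also agree.)
Every row agrees, so the formula is equivalent.

Yes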